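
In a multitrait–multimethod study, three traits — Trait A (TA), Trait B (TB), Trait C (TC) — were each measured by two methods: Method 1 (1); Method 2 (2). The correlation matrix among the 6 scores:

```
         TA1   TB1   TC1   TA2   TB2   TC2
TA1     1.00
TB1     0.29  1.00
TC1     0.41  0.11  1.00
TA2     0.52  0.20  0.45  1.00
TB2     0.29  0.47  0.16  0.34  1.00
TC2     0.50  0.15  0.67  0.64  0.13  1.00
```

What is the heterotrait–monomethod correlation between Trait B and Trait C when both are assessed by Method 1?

0.11

Different traits, same method: r(TB1, TC1) = 0.11.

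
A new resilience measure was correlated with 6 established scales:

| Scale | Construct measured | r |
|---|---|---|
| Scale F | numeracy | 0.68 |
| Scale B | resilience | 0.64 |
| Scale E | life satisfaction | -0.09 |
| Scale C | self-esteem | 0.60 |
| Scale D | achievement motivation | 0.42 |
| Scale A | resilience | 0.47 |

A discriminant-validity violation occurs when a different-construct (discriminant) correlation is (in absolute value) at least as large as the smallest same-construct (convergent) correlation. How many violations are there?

Convergent (same construct = resilience): Scale B, Scale A.
Smallest convergent = 0.47. Discriminant |r|: 0.68, 0.09, 0.60, 0.42; count ≥ 0.47 → 2.

2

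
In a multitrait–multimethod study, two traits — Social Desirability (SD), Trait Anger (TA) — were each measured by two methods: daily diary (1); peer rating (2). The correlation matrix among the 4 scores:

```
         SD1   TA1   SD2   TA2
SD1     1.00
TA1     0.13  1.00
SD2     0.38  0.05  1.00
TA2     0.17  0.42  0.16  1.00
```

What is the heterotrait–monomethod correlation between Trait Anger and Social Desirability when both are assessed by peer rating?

0.16

Different traits, same method: r(TA2, SD2) = 0.16.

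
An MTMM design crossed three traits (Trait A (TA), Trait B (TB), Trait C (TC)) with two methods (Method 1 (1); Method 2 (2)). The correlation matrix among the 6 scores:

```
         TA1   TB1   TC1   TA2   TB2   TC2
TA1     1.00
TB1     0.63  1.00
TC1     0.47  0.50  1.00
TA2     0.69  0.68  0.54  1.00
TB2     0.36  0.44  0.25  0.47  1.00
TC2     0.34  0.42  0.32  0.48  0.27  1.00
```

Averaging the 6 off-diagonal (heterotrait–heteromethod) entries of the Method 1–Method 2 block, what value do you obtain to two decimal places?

0.43

HTHM values (method 1 × method 2): 0.36, 0.34, 0.68, 0.42, 0.54, 0.25; mean = 2.59/6 = 0.43.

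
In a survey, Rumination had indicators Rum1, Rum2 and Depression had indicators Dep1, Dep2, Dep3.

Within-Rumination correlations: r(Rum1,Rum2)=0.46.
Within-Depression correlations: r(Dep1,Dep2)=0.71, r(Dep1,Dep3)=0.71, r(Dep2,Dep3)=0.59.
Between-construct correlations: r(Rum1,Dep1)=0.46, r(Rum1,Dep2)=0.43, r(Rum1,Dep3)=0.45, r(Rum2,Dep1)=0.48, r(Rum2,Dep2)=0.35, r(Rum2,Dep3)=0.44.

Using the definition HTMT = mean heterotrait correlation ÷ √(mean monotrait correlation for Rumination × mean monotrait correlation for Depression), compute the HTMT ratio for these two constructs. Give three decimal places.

0.784

Mean heterotrait r = 2.61/6 = 0.4350.
Mean within-Rum = 0.46/1 = 0.4600; mean within-Dep = 2.01/3 = 0.6700.
Geometric mean = √(0.4600 × 0.6700) = 0.5552.
HTMT = 0.4350 / 0.5552 = 0.784.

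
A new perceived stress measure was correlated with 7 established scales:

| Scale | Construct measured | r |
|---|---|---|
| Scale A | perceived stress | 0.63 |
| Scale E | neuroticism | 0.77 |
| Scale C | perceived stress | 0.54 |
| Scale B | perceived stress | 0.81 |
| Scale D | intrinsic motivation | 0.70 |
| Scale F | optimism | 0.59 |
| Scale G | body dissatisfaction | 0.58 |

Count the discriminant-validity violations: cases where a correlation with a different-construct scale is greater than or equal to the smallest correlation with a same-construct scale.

Convergent (same construct = perceived stress): Scale A, Scale C, Scale B.
Smallest convergent = 0.54. Discriminant values: 0.77, 0.70, 0.59, 0.58; count ≥ 0.54 → 4.

4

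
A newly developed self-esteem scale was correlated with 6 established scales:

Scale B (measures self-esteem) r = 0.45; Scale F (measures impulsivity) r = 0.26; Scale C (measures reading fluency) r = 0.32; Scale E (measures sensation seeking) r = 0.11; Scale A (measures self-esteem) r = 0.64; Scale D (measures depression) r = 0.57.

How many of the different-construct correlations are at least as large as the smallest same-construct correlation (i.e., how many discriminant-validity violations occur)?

Convergent (same construct = self-esteem): Scale B, Scale A.
Smallest convergent = 0.45. Discriminant values: 0.26, 0.32, 0.11, 0.57; count ≥ 0.45 → 1.

1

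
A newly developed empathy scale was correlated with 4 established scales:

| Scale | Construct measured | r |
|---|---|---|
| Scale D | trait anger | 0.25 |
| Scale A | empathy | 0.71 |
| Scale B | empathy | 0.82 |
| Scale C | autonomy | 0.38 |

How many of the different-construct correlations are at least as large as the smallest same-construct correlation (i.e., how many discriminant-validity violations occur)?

Convergent (same construct = empathy): Scale A, Scale B.
Smallest convergent = 0.71. Discriminant values: 0.25, 0.38; count ≥ 0.71 → 0.

0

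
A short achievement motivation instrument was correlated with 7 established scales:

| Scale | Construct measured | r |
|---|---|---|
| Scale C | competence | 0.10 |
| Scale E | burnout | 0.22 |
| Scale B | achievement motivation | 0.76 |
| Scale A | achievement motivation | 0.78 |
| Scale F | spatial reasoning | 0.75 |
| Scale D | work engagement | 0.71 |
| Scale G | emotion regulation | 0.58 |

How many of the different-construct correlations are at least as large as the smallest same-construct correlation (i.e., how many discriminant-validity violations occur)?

0

Convergent (same construct = achievement motivation): Scale B, Scale A.
Smallest convergent = 0.76. Discriminant values: 0.10, 0.22, 0.75, 0.71, 0.58; count ≥ 0.76 → 0.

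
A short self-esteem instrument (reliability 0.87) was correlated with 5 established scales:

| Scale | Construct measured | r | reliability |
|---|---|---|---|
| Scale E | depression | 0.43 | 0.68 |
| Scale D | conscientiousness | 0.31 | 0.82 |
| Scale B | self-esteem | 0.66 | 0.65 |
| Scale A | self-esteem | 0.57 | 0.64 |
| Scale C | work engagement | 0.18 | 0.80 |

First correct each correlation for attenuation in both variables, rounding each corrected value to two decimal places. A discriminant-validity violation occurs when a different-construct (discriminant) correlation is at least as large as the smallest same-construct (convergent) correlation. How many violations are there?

0

Disattenuated r (r / √(r_scale · r_new)):
  Scale E (disc): 0.43 / √(0.68·0.87) = 0.56
  Scale D (disc): 0.31 / √(0.82·0.87) = 0.37
  Scale B (conv): 0.66 / √(0.65·0.87) = 0.88
  Scale A (conv): 0.57 / √(0.64·0.87) = 0.76
  Scale C (disc): 0.18 / √(0.80·0.87) = 0.22
Smallest convergent = 0.76. Discriminant values: 0.56, 0.37, 0.22; count ≥ 0.76 → 0.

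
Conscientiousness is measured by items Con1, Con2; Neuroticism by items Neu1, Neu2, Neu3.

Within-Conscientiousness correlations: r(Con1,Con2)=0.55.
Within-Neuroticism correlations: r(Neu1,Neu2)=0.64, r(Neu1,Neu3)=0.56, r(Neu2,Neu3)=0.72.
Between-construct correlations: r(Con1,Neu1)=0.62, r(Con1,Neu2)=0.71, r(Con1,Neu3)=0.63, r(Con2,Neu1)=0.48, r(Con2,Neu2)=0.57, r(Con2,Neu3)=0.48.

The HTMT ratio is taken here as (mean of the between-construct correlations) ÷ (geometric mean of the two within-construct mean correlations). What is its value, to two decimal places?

Mean heterotrait r = 3.49/6 = 0.5817.
Mean within-Con = 0.55/1 = 0.5500; mean within-Neu = 1.92/3 = 0.6400.
Geometric mean = √(0.5500 × 0.6400) = 0.5933.
HTMT = 0.5817 / 0.5933 = 0.98.

0.98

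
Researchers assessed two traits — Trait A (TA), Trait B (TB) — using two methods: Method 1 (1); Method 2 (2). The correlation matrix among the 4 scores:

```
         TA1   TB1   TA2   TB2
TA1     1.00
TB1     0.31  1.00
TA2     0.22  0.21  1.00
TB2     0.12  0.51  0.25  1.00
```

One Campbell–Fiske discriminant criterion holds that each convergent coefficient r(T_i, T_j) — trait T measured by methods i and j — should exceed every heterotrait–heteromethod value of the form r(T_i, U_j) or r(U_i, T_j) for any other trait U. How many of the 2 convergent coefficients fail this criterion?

Each convergent coefficient versus the relevant comparison correlations:
TA (methods 1·2): 0.22 vs {0.12, 0.21} → pass.
TB (methods 1·2): 0.51 vs {0.21, 0.12} → pass.
0 of 2 fail.

0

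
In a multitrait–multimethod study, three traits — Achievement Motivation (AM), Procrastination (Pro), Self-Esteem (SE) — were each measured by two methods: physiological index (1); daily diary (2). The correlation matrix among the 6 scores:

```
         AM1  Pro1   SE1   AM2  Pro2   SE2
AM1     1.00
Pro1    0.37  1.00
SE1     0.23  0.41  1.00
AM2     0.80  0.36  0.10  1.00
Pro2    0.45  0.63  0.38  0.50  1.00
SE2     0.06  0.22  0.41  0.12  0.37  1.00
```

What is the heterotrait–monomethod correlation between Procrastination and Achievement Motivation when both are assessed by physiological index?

Different traits, same method: r(Pro1, AM1) = 0.37.

0.37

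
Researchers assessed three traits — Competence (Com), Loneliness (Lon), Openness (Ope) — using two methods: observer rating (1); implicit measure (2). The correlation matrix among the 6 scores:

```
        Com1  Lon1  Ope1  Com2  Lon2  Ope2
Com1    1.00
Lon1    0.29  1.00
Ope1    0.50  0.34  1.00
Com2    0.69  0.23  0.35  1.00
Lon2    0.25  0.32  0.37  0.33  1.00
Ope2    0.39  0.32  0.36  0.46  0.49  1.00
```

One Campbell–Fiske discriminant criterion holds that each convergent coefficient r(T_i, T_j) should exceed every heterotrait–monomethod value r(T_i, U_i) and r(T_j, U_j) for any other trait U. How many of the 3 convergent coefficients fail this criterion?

Convergent coefficients and their comparison sets:
Com (methods 1·2): 0.69 vs {0.29, 0.33, 0.50, 0.46} → pass.
Lon (methods 1·2): 0.32 vs {0.29, 0.33, 0.34, 0.49} → fail.
Ope (methods 1·2): 0.36 vs {0.50, 0.46, 0.34, 0.49} → fail.
2 of 3 fail.

2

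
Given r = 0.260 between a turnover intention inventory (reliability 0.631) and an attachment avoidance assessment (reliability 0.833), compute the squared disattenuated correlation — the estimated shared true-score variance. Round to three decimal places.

Disattenuated r = 0.260 / √(0.631 × 0.833) = 0.260 / 0.7250 = 0.3586.
Shared true-score variance = 0.3586² = 0.1286 ≈ 0.129.

0.129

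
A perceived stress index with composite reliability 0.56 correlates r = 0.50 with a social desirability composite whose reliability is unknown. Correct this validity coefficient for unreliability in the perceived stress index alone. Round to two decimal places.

Single correction: r_c = r_obs / √r_xx = 0.50 / √0.56 = 0.50 / 0.7483 ≈ 0.67.

0.67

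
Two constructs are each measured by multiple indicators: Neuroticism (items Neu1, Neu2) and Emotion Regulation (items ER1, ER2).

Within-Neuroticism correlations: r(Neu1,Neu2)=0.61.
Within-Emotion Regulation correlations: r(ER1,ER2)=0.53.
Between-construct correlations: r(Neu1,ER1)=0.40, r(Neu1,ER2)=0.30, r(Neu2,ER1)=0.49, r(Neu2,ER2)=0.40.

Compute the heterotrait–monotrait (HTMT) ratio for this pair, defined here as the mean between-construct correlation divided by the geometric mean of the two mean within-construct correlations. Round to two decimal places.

Mean heterotrait r = 1.59/4 = 0.3975.
Mean within-Neu = 0.61/1 = 0.6100; mean within-ER = 0.53/1 = 0.5300.
Geometric mean = √(0.6100 × 0.5300) = 0.5686.
HTMT = 0.3975 / 0.5686 = 0.70.

0.70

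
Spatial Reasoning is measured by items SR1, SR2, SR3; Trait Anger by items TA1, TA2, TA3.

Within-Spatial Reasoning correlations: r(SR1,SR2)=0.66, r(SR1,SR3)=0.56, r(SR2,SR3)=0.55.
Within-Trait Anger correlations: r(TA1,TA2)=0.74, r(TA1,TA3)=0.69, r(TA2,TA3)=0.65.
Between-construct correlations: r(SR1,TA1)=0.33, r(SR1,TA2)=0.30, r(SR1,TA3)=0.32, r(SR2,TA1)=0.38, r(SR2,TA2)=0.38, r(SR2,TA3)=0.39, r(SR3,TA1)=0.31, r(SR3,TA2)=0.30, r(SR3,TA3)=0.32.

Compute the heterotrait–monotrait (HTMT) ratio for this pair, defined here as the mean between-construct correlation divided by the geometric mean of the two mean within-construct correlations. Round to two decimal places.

0.53

Mean between = 3.03/9 = 0.3367.
Mean within-SR = 1.77/3 = 0.5900; mean within-TA = 2.08/3 = 0.6933.
Geometric mean = √(0.5900 × 0.6933) = 0.6396.
HTMT = 0.3367 / 0.6396 = 0.53.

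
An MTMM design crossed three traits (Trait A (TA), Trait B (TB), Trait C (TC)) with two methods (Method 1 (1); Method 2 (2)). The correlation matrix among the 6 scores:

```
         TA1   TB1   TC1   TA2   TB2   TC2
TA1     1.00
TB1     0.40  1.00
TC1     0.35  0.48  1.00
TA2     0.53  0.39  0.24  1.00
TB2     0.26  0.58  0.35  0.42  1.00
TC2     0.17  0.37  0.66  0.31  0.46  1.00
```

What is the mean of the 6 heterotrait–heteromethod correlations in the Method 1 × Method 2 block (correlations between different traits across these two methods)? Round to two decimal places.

0.30

HTHM values (method 1 × method 2): 0.26, 0.17, 0.39, 0.37, 0.24, 0.35; mean = 1.78/6 = 0.30.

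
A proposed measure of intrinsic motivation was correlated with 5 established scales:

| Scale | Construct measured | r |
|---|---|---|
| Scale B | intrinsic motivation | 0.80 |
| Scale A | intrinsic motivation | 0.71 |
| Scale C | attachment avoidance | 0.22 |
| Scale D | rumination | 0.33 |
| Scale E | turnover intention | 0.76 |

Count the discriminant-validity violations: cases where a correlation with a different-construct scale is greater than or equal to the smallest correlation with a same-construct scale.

Convergent (same construct = intrinsic motivation): Scale B, Scale A.
Smallest convergent = 0.71. Discriminant values: 0.22, 0.33, 0.76; count ≥ 0.71 → 1.

1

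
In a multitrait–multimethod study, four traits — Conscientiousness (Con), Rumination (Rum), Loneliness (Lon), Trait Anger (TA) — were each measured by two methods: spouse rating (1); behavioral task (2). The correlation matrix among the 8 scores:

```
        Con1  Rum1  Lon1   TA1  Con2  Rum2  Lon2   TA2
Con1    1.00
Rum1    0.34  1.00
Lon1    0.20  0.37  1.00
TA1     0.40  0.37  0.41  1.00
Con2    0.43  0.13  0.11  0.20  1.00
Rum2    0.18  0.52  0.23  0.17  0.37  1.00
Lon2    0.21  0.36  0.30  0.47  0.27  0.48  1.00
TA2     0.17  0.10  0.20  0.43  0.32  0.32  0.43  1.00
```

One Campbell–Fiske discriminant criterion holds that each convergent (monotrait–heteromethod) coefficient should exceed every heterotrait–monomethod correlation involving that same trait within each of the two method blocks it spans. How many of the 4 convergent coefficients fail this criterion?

Convergent coefficients and their comparison sets:
Con (methods 1·2): 0.43 vs {0.34, 0.37, 0.20, 0.27, 0.40, 0.32} → pass.
Rum (methods 1·2): 0.52 vs {0.34, 0.37, 0.37, 0.48, 0.37, 0.32} → pass.
Lon (methods 1·2): 0.30 vs {0.20, 0.27, 0.37, 0.48, 0.41, 0.43} → fail.
TA (methods 1·2): 0.43 vs {0.40, 0.32, 0.37, 0.32, 0.41, 0.43} → fail.
2 of 4 fail.

2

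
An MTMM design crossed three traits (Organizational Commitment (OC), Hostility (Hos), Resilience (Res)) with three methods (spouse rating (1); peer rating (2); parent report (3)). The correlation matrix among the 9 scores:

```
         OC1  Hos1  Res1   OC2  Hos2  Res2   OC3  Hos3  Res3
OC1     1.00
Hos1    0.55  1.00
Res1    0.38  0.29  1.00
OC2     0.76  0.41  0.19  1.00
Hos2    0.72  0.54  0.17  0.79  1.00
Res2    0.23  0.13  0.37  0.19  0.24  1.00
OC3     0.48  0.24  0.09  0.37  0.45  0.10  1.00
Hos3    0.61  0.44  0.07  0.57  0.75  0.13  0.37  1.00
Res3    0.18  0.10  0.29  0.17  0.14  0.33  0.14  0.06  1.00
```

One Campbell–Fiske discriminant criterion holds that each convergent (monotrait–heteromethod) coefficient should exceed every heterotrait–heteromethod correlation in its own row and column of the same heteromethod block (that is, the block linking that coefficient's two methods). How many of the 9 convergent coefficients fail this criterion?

4

Convergent coefficients and their comparison sets:
OC (methods 1·2): 0.76 vs {0.72, 0.41, 0.23, 0.19} → pass.
OC (methods 1·3): 0.48 vs {0.61, 0.24, 0.18, 0.09} → fail.
OC (methods 2·3): 0.37 vs {0.57, 0.45, 0.17, 0.10} → fail.
Hos (methods 1·2): 0.54 vs {0.41, 0.72, 0.13, 0.17} → fail.
Hos (methods 1·3): 0.44 vs {0.24, 0.61, 0.10, 0.07} → fail.
Hos (methods 2·3): 0.75 vs {0.45, 0.57, 0.14, 0.13} → pass.
Res (methods 1·2): 0.37 vs {0.19, 0.23, 0.17, 0.13} → pass.
Res (methods 1·3): 0.29 vs {0.09, 0.18, 0.07, 0.10} → pass.
Res (methods 2·3): 0.33 vs {0.10, 0.17, 0.13, 0.14} → pass.
4 of 9 fail.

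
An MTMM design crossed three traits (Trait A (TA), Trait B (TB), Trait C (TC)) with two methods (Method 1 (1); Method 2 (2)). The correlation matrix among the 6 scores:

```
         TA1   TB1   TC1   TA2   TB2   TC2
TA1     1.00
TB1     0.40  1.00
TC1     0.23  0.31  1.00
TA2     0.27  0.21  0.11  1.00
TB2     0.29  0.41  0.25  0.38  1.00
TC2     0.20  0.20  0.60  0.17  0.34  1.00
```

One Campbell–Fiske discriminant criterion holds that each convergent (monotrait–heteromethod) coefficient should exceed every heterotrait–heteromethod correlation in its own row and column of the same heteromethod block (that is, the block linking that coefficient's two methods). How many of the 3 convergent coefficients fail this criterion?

1

Each convergent coefficient versus the relevant comparison correlations:
TA (methods 1·2): 0.27 vs {0.29, 0.21, 0.20, 0.11} → fail.
TB (methods 1·2): 0.41 vs {0.21, 0.29, 0.20, 0.25} → pass.
TC (methods 1·2): 0.60 vs {0.11, 0.20, 0.25, 0.20} → pass.
1 of 3 fail.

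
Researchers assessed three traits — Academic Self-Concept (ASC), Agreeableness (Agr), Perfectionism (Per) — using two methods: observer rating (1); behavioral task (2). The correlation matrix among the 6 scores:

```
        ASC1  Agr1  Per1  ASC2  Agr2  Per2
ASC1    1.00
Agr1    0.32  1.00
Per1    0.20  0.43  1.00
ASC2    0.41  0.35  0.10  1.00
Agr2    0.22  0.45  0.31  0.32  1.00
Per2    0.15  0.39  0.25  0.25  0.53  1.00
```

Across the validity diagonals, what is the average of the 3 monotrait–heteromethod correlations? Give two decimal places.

Convergent values: 0.41, 0.45, 0.25; mean = 1.11/3 = 0.37.

0.37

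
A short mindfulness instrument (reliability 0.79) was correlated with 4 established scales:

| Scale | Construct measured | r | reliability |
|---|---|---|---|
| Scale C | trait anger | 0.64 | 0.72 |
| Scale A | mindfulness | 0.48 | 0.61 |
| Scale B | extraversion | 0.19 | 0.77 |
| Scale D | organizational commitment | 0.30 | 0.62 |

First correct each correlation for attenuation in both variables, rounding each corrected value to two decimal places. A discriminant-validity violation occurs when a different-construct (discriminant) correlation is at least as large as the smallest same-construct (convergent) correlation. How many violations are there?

Disattenuated r (r / √(r_scale · r_new)):
  Scale C (disc): 0.64 / √(0.72·0.79) = 0.85
  Scale A (conv): 0.48 / √(0.61·0.79) = 0.69
  Scale B (disc): 0.19 / √(0.77·0.79) = 0.24
  Scale D (disc): 0.30 / √(0.62·0.79) = 0.43
Smallest convergent = 0.69. Discriminant values: 0.85, 0.24, 0.43; count ≥ 0.69 → 1.

1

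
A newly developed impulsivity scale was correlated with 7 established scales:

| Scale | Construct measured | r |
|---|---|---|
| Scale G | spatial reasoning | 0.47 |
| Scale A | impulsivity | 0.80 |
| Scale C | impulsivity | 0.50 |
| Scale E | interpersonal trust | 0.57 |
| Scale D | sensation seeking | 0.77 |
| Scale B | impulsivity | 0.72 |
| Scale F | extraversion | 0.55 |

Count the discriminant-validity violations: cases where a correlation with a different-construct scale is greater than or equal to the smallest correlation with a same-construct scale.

3

Convergent (same construct = impulsivity): Scale A, Scale C, Scale B.
Smallest convergent = 0.50. Discriminant values: 0.47, 0.57, 0.77, 0.55; count ≥ 0.50 → 3.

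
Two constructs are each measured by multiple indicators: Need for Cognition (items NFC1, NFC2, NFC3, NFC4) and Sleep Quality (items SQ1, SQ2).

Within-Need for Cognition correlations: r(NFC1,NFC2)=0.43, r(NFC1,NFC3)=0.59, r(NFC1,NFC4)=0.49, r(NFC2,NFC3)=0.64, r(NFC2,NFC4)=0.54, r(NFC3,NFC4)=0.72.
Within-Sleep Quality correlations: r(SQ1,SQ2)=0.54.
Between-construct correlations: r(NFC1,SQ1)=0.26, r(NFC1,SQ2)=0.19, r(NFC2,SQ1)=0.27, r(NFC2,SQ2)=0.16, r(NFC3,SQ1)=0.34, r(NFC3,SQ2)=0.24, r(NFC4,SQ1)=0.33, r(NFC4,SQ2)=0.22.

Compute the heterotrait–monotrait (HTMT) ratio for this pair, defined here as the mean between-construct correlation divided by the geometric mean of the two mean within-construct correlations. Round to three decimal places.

0.454

Mean between = 2.01/8 = 0.2513.
Mean within-NFC = 3.41/6 = 0.5683; mean within-SQ = 0.54/1 = 0.5400.
Geometric mean = √(0.5683 × 0.5400) = 0.5540.
HTMT = 0.2513 / 0.5540 = 0.454.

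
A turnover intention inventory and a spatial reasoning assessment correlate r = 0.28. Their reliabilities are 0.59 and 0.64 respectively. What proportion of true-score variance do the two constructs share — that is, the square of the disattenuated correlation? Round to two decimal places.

Disattenuated r = 0.28 / √(0.59 × 0.64) = 0.28 / 0.6145 = 0.4557.
Shared true-score variance = 0.4557² = 0.2077 ≈ 0.21.

0.21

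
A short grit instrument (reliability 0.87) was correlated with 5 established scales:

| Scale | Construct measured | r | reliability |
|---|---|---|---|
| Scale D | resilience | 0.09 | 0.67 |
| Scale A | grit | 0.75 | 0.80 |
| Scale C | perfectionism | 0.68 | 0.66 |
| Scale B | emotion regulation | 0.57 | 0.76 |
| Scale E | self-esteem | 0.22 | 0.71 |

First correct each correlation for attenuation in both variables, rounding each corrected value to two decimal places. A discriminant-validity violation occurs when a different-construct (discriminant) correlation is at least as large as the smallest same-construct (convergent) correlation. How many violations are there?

1

Disattenuated r (r / √(r_scale · r_new)):
  Scale D (disc): 0.09 / √(0.67·0.87) = 0.12
  Scale A (conv): 0.75 / √(0.80·0.87) = 0.90
  Scale C (disc): 0.68 / √(0.66·0.87) = 0.90
  Scale B (disc): 0.57 / √(0.76·0.87) = 0.70
  Scale E (disc): 0.22 / √(0.71·0.87) = 0.28
Smallest convergent = 0.90. Discriminant values: 0.12, 0.90, 0.70, 0.28; count ≥ 0.90 → 1.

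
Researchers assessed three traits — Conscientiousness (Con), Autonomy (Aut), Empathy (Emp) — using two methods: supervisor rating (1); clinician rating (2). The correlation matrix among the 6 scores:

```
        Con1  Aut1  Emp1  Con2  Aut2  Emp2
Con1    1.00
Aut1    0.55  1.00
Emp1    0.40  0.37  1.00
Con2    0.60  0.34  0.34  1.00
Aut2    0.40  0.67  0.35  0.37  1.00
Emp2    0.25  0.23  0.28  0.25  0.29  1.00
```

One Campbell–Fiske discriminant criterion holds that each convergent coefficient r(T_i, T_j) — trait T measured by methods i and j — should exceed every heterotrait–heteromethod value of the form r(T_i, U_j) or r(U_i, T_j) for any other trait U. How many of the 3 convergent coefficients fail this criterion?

1

Convergent coefficients and their comparison sets:
Con (methods 1·2): 0.60 vs {0.40, 0.34, 0.25, 0.34} → pass.
Aut (methods 1·2): 0.67 vs {0.34, 0.40, 0.23, 0.35} → pass.
Emp (methods 1·2): 0.28 vs {0.34, 0.25, 0.35, 0.23} → fail.
1 of 3 fail.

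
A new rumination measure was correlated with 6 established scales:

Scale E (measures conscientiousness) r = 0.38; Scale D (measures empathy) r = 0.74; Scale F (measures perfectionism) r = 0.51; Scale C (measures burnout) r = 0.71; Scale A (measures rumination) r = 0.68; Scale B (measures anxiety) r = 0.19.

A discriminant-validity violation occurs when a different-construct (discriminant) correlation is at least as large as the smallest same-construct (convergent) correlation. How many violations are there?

Convergent (same construct = rumination): Scale A.
Smallest convergent = 0.68. Discriminant values: 0.38, 0.74, 0.51, 0.71, 0.19; count ≥ 0.68 → 2.

2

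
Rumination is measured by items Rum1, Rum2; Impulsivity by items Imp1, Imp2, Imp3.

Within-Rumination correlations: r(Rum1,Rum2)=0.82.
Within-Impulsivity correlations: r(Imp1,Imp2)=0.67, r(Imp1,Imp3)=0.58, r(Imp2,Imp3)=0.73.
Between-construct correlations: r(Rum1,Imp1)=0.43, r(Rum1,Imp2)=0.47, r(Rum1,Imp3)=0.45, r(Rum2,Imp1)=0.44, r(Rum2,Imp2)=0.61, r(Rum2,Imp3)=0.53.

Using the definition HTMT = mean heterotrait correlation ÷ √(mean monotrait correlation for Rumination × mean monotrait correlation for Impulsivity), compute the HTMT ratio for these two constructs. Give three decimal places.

Mean between = 2.93/6 = 0.4883.
Mean within-Rum = 0.82/1 = 0.8200; mean within-Imp = 1.98/3 = 0.6600.
Geometric mean = √(0.8200 × 0.6600) = 0.7357.
HTMT = 0.4883 / 0.7357 = 0.664.

0.664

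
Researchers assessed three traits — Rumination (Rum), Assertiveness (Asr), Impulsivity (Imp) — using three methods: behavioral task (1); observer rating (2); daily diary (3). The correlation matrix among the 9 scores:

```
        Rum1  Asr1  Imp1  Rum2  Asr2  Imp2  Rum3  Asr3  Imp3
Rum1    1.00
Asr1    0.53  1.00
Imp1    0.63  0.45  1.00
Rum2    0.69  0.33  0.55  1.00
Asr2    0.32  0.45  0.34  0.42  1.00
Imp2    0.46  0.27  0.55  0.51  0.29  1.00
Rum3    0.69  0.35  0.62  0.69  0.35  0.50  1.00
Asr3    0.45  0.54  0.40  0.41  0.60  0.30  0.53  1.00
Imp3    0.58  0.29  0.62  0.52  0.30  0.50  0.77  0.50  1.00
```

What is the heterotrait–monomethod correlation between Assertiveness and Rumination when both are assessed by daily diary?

0.53

Different traits, same method: r(Asr3, Rum3) = 0.53.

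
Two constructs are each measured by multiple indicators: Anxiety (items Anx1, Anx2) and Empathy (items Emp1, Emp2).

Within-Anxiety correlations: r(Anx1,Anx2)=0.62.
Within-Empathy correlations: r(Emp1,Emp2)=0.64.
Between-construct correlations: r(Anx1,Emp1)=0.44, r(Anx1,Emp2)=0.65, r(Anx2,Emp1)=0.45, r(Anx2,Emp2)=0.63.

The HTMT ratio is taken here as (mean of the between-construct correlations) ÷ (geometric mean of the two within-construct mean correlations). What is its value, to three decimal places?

0.861

Between-construct mean = 2.17/4 = 0.5425.
Mean within-Anx = 0.62/1 = 0.6200; mean within-Emp = 0.64/1 = 0.6400.
Geometric mean = √(0.6200 × 0.6400) = 0.6299.
HTMT = 0.5425 / 0.6299 = 0.861.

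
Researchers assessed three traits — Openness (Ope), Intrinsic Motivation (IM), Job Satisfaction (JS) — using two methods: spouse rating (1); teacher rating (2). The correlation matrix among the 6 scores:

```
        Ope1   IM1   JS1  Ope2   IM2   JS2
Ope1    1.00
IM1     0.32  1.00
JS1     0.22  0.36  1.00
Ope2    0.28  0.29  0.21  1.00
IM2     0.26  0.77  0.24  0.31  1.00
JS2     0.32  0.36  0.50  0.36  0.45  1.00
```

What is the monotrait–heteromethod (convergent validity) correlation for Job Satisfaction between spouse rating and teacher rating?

0.50

Same trait (JS), different methods: r(JS1, JS2) = 0.50.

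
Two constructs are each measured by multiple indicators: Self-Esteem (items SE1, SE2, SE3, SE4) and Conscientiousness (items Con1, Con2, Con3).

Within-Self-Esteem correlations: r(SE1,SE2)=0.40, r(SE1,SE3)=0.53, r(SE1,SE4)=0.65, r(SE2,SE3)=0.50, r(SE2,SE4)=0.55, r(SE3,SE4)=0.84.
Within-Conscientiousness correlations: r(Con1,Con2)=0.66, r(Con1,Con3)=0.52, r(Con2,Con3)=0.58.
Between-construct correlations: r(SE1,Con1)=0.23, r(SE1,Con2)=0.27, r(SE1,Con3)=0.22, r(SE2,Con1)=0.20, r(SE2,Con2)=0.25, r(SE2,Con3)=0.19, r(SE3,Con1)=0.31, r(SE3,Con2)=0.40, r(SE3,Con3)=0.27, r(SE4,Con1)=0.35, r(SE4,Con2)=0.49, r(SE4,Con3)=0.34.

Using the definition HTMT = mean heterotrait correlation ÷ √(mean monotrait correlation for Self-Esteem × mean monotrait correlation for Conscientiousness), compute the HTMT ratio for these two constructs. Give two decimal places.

Between-construct mean = 3.52/12 = 0.2933.
Mean within-SE = 3.47/6 = 0.5783; mean within-Con = 1.76/3 = 0.5867.
Geometric mean = √(0.5783 × 0.5867) = 0.5825.
HTMT = 0.2933 / 0.5825 = 0.50.

0.50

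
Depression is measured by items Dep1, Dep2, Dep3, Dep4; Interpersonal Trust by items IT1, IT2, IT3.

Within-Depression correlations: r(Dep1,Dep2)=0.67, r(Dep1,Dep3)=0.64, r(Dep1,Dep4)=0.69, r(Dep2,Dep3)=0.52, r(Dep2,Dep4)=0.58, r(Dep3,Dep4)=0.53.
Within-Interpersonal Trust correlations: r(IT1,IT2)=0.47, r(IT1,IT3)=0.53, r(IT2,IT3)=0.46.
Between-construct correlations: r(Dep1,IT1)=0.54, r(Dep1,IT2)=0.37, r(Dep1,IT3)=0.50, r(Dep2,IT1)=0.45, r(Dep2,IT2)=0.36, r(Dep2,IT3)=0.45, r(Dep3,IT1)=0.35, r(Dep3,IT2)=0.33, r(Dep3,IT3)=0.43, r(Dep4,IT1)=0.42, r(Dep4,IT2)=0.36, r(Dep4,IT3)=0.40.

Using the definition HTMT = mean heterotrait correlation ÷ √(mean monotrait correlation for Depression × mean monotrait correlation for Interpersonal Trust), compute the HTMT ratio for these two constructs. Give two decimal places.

Mean between = 4.96/12 = 0.4133.
Mean within-Dep = 3.63/6 = 0.6050; mean within-IT = 1.46/3 = 0.4867.
Geometric mean = √(0.6050 × 0.4867) = 0.5426.
HTMT = 0.4133 / 0.5426 = 0.76.

0.76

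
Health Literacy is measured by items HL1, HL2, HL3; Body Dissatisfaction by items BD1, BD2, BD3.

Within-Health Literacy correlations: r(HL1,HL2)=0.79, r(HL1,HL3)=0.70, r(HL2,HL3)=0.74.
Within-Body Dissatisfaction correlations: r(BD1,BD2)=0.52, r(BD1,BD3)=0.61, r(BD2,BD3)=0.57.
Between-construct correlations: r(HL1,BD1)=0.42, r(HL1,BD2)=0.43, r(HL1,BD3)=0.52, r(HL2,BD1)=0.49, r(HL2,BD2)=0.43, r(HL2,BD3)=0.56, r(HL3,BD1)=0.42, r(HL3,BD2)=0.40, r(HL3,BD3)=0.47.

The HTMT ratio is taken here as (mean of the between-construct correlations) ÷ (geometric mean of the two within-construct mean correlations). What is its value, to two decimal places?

Mean between = 4.14/9 = 0.4600.
Mean within-HL = 2.23/3 = 0.7433; mean within-BD = 1.70/3 = 0.5667.
Geometric mean = √(0.7433 × 0.5667) = 0.6490.
HTMT = 0.4600 / 0.6490 = 0.71.

0.71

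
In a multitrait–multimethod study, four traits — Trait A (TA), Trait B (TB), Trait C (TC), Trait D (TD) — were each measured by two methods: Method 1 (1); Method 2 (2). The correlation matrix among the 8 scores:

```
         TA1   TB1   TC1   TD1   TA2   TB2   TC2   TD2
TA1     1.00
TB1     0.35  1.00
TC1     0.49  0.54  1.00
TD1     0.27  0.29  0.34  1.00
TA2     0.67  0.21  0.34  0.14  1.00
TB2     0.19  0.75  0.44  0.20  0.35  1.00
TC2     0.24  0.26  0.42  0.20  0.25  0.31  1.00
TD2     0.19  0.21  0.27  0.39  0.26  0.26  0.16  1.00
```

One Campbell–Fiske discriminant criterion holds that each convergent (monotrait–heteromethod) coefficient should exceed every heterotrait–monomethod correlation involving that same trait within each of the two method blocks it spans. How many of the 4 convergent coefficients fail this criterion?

1

Checking each validity diagonal entry against its comparison values:
TA (methods 1·2): 0.67 vs {0.35, 0.35, 0.49, 0.25, 0.27, 0.26} → pass.
TB (methods 1·2): 0.75 vs {0.35, 0.35, 0.54, 0.31, 0.29, 0.26} → pass.
TC (methods 1·2): 0.42 vs {0.49, 0.25, 0.54, 0.31, 0.34, 0.16} → fail.
TD (methods 1·2): 0.39 vs {0.27, 0.26, 0.29, 0.26, 0.34, 0.16} → pass.
1 of 4 fail.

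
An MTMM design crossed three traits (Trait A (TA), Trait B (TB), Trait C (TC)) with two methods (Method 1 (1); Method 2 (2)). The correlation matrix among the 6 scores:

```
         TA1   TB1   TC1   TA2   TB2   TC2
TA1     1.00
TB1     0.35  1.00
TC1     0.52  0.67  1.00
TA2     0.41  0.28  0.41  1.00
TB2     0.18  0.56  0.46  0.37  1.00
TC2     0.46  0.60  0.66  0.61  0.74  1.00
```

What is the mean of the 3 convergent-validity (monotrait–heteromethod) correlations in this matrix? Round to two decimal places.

Convergent values: 0.41, 0.56, 0.66; mean = 1.63/3 = 0.54.

0.54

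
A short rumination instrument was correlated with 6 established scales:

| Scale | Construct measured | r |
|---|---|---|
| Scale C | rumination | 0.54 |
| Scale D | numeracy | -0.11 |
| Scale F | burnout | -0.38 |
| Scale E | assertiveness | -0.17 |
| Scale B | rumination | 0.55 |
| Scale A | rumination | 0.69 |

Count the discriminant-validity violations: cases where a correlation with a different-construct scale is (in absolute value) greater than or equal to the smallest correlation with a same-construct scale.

0

Convergent (same construct = rumination): Scale C, Scale B, Scale A.
Smallest convergent = 0.54. Discriminant |r|: 0.11, 0.38, 0.17; count ≥ 0.54 → 0.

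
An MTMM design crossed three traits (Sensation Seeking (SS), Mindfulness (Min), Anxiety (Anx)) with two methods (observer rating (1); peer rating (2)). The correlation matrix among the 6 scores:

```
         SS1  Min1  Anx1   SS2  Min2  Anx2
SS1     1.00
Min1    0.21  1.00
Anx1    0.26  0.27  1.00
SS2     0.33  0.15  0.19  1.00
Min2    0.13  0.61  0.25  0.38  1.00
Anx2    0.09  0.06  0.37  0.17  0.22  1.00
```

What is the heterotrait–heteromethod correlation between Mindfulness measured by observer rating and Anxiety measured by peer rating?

Different traits and methods: r(Min1, Anx2) = 0.06.

0.06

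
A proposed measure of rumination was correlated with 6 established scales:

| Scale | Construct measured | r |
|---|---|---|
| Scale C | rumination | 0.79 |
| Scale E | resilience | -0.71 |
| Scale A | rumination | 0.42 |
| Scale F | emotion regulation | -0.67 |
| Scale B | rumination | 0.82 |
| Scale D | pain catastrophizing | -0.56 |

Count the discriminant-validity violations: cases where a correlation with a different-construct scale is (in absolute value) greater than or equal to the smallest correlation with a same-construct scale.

Convergent (same construct = rumination): Scale C, Scale A, Scale B.
Smallest convergent = 0.42. Discriminant |r|: 0.71, 0.67, 0.56; count ≥ 0.42 → 3.

3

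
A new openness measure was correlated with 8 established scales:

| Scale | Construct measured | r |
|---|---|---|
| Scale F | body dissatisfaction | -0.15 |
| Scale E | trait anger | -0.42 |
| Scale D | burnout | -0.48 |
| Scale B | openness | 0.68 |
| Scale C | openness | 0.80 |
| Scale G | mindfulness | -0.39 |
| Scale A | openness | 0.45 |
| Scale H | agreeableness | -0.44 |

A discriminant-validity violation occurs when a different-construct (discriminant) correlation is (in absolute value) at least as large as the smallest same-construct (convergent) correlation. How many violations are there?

Convergent (same construct = openness): Scale B, Scale C, Scale A.
Smallest convergent = 0.45. Discriminant |r|: 0.15, 0.42, 0.48, 0.39, 0.44; count ≥ 0.45 → 1.

1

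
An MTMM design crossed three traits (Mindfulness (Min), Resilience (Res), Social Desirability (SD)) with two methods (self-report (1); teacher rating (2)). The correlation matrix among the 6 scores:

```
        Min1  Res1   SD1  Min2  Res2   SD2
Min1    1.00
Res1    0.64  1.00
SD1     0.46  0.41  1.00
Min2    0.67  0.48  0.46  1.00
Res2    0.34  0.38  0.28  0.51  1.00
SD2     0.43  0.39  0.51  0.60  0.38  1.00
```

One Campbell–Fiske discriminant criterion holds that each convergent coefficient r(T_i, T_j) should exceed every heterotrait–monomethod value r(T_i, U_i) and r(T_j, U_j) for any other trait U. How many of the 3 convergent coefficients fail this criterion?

2

Convergent coefficients and their comparison sets:
Min (methods 1·2): 0.67 vs {0.64, 0.51, 0.46, 0.60} → pass.
Res (methods 1·2): 0.38 vs {0.64, 0.51, 0.41, 0.38} → fail.
SD (methods 1·2): 0.51 vs {0.46, 0.60, 0.41, 0.38} → fail.
2 of 3 fail.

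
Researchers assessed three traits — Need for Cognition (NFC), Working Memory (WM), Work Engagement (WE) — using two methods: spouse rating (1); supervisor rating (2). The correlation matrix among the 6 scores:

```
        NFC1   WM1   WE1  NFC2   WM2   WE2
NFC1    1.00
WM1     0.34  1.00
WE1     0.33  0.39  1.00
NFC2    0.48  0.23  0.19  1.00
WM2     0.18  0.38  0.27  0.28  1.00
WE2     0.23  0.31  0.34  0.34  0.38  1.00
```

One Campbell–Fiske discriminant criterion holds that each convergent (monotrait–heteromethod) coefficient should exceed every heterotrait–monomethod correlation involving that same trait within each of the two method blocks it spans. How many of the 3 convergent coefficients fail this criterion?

Each convergent coefficient versus the relevant comparison correlations:
NFC (methods 1·2): 0.48 vs {0.34, 0.28, 0.33, 0.34} → pass.
WM (methods 1·2): 0.38 vs {0.34, 0.28, 0.39, 0.38} → fail.
WE (methods 1·2): 0.34 vs {0.33, 0.34, 0.39, 0.38} → fail.
2 of 3 fail.

2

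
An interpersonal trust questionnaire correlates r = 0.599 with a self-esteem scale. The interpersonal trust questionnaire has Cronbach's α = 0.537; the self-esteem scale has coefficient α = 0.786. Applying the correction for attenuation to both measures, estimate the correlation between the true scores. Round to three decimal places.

r_true = r_obs / √(r_xx · r_yy) = 0.599 / √(0.537 × 0.786) = 0.599 / √0.422082 = 0.599 / 0.6497 ≈ 0.922.

0.922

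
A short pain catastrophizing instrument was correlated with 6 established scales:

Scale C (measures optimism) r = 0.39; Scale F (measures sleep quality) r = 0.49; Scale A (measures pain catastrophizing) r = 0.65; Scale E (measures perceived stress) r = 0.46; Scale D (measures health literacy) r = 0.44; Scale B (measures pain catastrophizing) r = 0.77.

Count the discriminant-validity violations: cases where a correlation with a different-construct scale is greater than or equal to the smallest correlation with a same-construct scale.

Convergent (same construct = pain catastrophizing): Scale A, Scale B.
Smallest convergent = 0.65. Discriminant values: 0.39, 0.49, 0.46, 0.44; count ≥ 0.65 → 0.

0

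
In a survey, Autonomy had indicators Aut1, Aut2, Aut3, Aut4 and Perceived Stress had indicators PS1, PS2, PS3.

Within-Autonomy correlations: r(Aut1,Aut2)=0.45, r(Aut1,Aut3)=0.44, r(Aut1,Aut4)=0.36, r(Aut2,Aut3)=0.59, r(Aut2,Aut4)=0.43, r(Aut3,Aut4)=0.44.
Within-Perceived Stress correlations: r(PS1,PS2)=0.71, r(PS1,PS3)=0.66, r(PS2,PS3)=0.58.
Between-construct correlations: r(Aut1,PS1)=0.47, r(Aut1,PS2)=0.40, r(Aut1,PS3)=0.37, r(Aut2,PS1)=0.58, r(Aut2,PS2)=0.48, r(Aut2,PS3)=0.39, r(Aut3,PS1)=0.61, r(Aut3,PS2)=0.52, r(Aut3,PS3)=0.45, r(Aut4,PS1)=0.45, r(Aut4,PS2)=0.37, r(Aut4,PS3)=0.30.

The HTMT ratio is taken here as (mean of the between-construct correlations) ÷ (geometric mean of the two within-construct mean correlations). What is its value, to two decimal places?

Mean heterotrait r = 5.39/12 = 0.4492.
Mean within-Aut = 2.71/6 = 0.4517; mean within-PS = 1.95/3 = 0.6500.
Geometric mean = √(0.4517 × 0.6500) = 0.5419.
HTMT = 0.4492 / 0.5419 = 0.83.

0.83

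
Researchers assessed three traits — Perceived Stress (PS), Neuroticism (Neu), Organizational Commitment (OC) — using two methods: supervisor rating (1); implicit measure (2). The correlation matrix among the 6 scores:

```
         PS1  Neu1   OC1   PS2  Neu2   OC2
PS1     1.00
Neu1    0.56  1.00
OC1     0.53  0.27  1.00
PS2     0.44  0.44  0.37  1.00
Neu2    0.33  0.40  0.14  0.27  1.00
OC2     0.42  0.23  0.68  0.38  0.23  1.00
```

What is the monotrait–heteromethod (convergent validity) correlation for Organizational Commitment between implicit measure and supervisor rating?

Same trait (OC), different methods: r(OC2, OC1) = 0.68.

0.68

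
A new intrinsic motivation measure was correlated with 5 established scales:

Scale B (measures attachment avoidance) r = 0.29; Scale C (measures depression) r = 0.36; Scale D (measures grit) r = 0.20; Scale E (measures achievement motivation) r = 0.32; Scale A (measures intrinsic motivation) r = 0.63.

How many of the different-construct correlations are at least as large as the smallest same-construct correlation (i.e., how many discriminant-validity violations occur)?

0

Convergent (same construct = intrinsic motivation): Scale A.
Smallest convergent = 0.63. Discriminant values: 0.29, 0.36, 0.20, 0.32; count ≥ 0.63 → 0.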